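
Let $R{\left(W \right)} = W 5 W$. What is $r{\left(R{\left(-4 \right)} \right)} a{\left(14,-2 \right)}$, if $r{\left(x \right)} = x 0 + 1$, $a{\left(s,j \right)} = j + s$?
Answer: $12$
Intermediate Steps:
$R{\left(W \right)} = 5 W^{2}$ ($R{\left(W \right)} = 5 W W = 5 W^{2}$)
$r{\left(x \right)} = 1$ ($r{\left(x \right)} = 0 + 1 = 1$)
$r{\left(R{\left(-4 \right)} \right)} a{\left(14,-2 \right)} = 1 \left(-2 + 14\right) = 1 \cdot 12 = 12$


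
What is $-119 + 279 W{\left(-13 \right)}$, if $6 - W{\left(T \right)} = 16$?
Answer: $-2909$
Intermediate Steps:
$W{\left(T \right)} = -10$ ($W{\left(T \right)} = 6 - 16 = -10$)
$-119 + 279 W{\left(-13 \right)} = -119 + 279 \left(-10\right) = -119 - 2790 = -2909$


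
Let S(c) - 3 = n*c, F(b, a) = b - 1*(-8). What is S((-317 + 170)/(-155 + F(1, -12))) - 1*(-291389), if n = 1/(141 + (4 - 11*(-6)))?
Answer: 8976622099/30806 ≈ 2.9139e+5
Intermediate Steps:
F(b, a) = 8 + b (F(b, a) = b + 8 = 8 + b)
n = 1/211 (n = 1/(141 + (4 + 66)) = 1/(141 + 70) = 1/211 ≈ 0.0047393)
S(c) = 3 + c/211
S((-317 + 170)/(-155 + F(1, -12))) - 1*(-291389) = (3 + ((-317 + 170)/(-155 + (8 + 1)))/211) - 1*(-291389) = (3 + (-147/(-155 + 9))/211) + 291389 = (3 + (-147/(-146))/211) + 291389 = (3 + (-147*(-1/146))/211) + 291389 = (3 + (1/211)*(147/146)) + 291389 = (3 + 147/30806) + 291389 = 92565/30806 + 291389 = 8976622099/30806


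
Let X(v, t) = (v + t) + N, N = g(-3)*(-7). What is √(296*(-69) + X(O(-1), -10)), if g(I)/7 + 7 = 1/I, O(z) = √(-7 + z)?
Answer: √(-180672 + 18*I*√2)/3 ≈ 0.0099814 + 141.69*I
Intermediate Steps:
g(I) = -49 + 7/I (g(I) = -49 + 7*(1/I) = -49 + 7/I)
N = 1078/3 (N = (-49 + 7/(-3))*(-7) = (-49 + 7*(-⅓))*(-7) = (-49 - 7/3)*(-7) = -154/3*(-7) = 1078/3 ≈ 359.33)
X(v, t) = 1078/3 + t + v (X(v, t) = (v + t) + 1078/3 = (t + v) + 1078/3 = 1078/3 + t + v)
√(296*(-69) + X(O(-1), -10)) = √(296*(-69) + (1078/3 - 10 + √(-7 - 1))) = √(-20424 + (1078/3 - 10 + √(-8))) = √(-20424 + (1078/3 - 10 + 2*I*√2)) = √(-20424 + (1048/3 + 2*I*√2)) = √(-60224/3 + 2*I*√2)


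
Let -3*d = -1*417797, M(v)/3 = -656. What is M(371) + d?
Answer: 411893/3 ≈ 1.3730e+5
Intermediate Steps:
M(v) = -1968 (M(v) = 3*(-656) = -1968)
d = 417797/3 (d = -(-1)*417797/3 = -⅓*(-417797) = 417797/3 ≈ 1.3927e+5)
M(371) + d = -1968 + 417797/3 = 411893/3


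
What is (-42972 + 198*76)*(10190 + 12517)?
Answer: -634070268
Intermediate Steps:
(-42972 + 198*76)*(10190 + 12517) = (-42972 + 15048)*22707 = -27924*22707 = -634070268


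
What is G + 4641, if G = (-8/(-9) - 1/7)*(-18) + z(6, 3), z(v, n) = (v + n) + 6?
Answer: 32498/7 ≈ 4642.6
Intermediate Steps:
z(v, n) = 6 + n + v (z(v, n) = (n + v) + 6 = 6 + n + v)
G = 11/7 (G = (-8/(-9) - 1/7)*(-18) + (6 + 3 + 6) = (-8*(-⅑) - 1*⅐)*(-18) + 15 = (8/9 - ⅐)*(-18) + 15 = (47/63)*(-18) + 15 = -94/7 + 15 = 11/7 ≈ 1.5714)
G + 4641 = 11/7 + 4641 = 32498/7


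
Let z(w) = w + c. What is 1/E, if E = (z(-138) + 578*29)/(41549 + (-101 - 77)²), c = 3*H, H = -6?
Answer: 73233/16606 ≈ 4.4100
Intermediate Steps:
c = -18 (c = 3*(-6) = -18)
z(w) = -18 + w (z(w) = w - 18 = -18 + w)
E = 16606/73233 (E = ((-18 - 138) + 578*29)/(41549 + (-101 - 77)²) = (-156 + 16762)/(41549 + (-178)²) = 16606/(41549 + 31684) = 16606/73233 ≈ 0.22676)
1/E = 1/(16606/73233) = 73233/16606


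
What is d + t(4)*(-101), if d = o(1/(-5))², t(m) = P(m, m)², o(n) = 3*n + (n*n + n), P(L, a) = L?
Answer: -1009639/625 ≈ -1615.4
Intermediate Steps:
o(n) = n² + 4*n (o(n) = 3*n + (n² + n) = 3*n + (n + n²) = n² + 4*n)
t(m) = m²
d = 361/625 (d = ((4 + 1/(-5))/(-5))² = (-(4 - ⅕)/5)² = (-⅕*19/5)² = (-19/25)² = 361/625 ≈ 0.57760)
d + t(4)*(-101) = 361/625 + 4²*(-101) = 361/625 + 16*(-101) = 361/625 - 1616 = -1009639/625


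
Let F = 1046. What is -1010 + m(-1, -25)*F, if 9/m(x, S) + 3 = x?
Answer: -6727/2 ≈ -3363.5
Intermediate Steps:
m(x, S) = 9/(-3 + x)
-1010 + m(-1, -25)*F = -1010 + (9/(-3 - 1))*1046 = -1010 + (9/(-4))*1046 = -1010 + (9*(-¼))*1046 = -1010 - 9/4*1046 = -1010 - 4707/2 = -6727/2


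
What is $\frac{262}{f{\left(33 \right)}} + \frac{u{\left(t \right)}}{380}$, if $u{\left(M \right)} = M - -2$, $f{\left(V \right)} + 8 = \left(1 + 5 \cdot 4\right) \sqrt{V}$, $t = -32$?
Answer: $\frac{36181}{550582} + \frac{5502 \sqrt{33}}{14489} \approx 2.2471$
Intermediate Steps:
$f{\left(V \right)} = -8 + 21 \sqrt{V}$ ($f{\left(V \right)} = -8 + \left(1 + 5 \cdot 4\right) \sqrt{V} = -8 + \left(1 + 20\right) \sqrt{V} = -8 + 21 \sqrt{V}$)
$u{\left(M \right)} = 2 + M$ ($u{\left(M \right)} = M + 2 = 2 + M$)
$\frac{262}{f{\left(33 \right)}} + \frac{u{\left(t \right)}}{380} = \frac{262}{-8 + 21 \sqrt{33}} + \frac{2 - 32}{380} = \frac{262}{-8 + 21 \sqrt{33}} - \frac{3}{38} = - \frac{3}{38} + \frac{262}{-8 + 21 \sqrt{33}}$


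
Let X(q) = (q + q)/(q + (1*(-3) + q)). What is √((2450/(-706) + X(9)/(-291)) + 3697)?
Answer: √108261490995070/171205 ≈ 60.774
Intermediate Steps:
X(q) = 2*q/(-3 + 2*q) (X(q) = (2*q)/(q + (-3 + q)) = (2*q)/(-3 + 2*q) = 2*q/(-3 + 2*q))
√((2450/(-706) + X(9)/(-291)) + 3697) = √((2450/(-706) + (2*9/(-3 + 2*9))/(-291)) + 3697) = √((2450*(-1/706) + (2*9/(-3 + 18))*(-1/291)) + 3697) = √((-1225/353 + (2*9/15)*(-1/291)) + 3697) = √((-1225/353 + (2*9*(1/15))*(-1/291)) + 3697) = √((-1225/353 + (6/5)*(-1/291)) + 3697) = √((-1225/353 - 2/485) + 3697) = √(-594831/171205 + 3697) = √(632350054/171205) = √108261490995070/171205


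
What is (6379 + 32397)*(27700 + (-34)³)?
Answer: -449956704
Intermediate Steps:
(6379 + 32397)*(27700 + (-34)³) = 38776*(27700 - 39304) = 38776*(-11604) = -449956704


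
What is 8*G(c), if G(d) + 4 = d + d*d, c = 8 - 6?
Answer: 16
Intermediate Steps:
c = 2
G(d) = -4 + d + d² (G(d) = -4 + (d + d*d) = -4 + (d + d²) = -4 + d + d²)
8*G(c) = 8*(-4 + 2 + 2²) = 8*(-4 + 2 + 4) = 8*2 = 16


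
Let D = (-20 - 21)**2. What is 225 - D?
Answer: -1456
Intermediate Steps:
D = 1681 (D = (-41)**2 = 1681)
225 - D = 225 - 1*1681 = 225 - 1681 = -1456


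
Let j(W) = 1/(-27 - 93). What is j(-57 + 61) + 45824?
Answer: 5498879/120 ≈ 45824.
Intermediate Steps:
j(W) = -1/120 (j(W) = 1/(-120) = -1/120)
j(-57 + 61) + 45824 = -1/120 + 45824 = 5498879/120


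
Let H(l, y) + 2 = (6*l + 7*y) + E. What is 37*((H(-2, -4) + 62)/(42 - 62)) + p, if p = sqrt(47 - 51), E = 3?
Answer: -851/20 + 2*I ≈ -42.55 + 2.0*I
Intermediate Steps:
H(l, y) = 1 + 6*l + 7*y (H(l, y) = -2 + ((6*l + 7*y) + 3) = -2 + (3 + 6*l + 7*y) = 1 + 6*l + 7*y)
p = 2*I (p = sqrt(-4) = 2*I ≈ 2.0*I)
37*((H(-2, -4) + 62)/(42 - 62)) + p = 37*(((1 + 6*(-2) + 7*(-4)) + 62)/(42 - 62)) + 2*I = 37*(((1 - 12 - 28) + 62)/(-20)) + 2*I = 37*((-39 + 62)*(-1/20)) + 2*I = 37*(23*(-1/20)) + 2*I = 37*(-23/20) + 2*I = -851/20 + 2*I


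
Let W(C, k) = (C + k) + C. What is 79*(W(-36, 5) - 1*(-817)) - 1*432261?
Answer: -373011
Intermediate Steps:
W(C, k) = k + 2*C
79*(W(-36, 5) - 1*(-817)) - 1*432261 = 79*((5 + 2*(-36)) - 1*(-817)) - 1*432261 = 79*((5 - 72) + 817) - 432261 = 79*(-67 + 817) - 432261 = 79*750 - 432261 = 59250 - 432261 = -373011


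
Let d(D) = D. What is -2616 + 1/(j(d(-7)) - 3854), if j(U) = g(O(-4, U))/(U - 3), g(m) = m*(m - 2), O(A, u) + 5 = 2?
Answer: -20171978/7711 ≈ -2616.0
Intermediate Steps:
O(A, u) = -3 (O(A, u) = -5 + 2 = -3)
g(m) = m*(-2 + m)
j(U) = 15/(-3 + U) (j(U) = (-3*(-2 - 3))/(U - 3) = (-3*(-5))/(-3 + U) = 15/(-3 + U))
-2616 + 1/(j(d(-7)) - 3854) = -2616 + 1/(15/(-3 - 7) - 3854) = -2616 + 1/(15/(-10) - 3854) = -2616 + 1/(15*(-⅒) - 3854) = -2616 + 1/(-3/2 - 3854) = -2616 + 1/(-7711/2) = -2616 - 2/7711 = -20171978/7711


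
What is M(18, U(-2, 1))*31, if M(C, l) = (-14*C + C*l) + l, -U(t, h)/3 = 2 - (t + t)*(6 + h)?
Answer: -60822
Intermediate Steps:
U(t, h) = -6 + 6*t*(6 + h) (U(t, h) = -3*(2 - (t + t)*(6 + h)) = -3*(2 - 2*t*(6 + h)) = -6 + 6*t*(6 + h))
M(C, l) = l - 14*C + C*l
M(18, U(-2, 1))*31 = ((-6 + 36*(-2) + 6*1*(-2)) - 14*18 + 18*(-6 + 36*(-2) + 6*1*(-2)))*31 = ((-6 - 72 - 12) - 252 + 18*(-6 - 72 - 12))*31 = (-90 - 252 + 18*(-90))*31 = (-90 - 252 - 1620)*31 = -1962*31 = -60822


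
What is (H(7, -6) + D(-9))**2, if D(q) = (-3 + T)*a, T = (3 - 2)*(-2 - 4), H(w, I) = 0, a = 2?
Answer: 324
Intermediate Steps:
T = -6 (T = 1*(-6) = -6)
D(q) = -18 (D(q) = (-3 - 6)*2 = -9*2 = -18)
(H(7, -6) + D(-9))**2 = (0 - 18)**2 = (-18)**2 = 324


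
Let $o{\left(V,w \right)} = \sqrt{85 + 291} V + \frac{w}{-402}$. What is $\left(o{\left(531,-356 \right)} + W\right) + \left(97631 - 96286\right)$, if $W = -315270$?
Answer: $- \frac{63098747}{201} + 1062 \sqrt{94} \approx -3.0363 \cdot 10^{5}$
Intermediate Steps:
$o{\left(V,w \right)} = - \frac{w}{402} + 2 V \sqrt{94}$ ($o{\left(V,w \right)} = \sqrt{376} V - \frac{w}{402} = 2 \sqrt{94} V - \frac{w}{402} = 2 V \sqrt{94} - \frac{w}{402} = - \frac{w}{402} + 2 V \sqrt{94}$)
$\left(o{\left(531,-356 \right)} + W\right) + \left(97631 - 96286\right) = \left(\left(\left(- \frac{1}{402}\right) \left(-356\right) + 2 \cdot 531 \sqrt{94}\right) - 315270\right) + \left(97631 - 96286\right) = \left(\left(\frac{178}{201} + 1062 \sqrt{94}\right) - 315270\right) + \left(97631 - 96286\right) = \left(- \frac{63369092}{201} + 1062 \sqrt{94}\right) + 1345 = - \frac{63098747}{201} + 1062 \sqrt{94}$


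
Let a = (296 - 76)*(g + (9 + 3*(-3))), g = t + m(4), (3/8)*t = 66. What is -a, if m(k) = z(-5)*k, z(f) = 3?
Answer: -41360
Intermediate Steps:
t = 176 (t = (8/3)*66 = 176)
m(k) = 3*k
g = 188 (g = 176 + 3*4 = 176 + 12 = 188)
a = 41360 (a = (296 - 76)*(188 + (9 + 3*(-3))) = 220*(188 + (9 - 9)) = 220*(188 + 0) = 220*188 = 41360)
-a = -1*41360 = -41360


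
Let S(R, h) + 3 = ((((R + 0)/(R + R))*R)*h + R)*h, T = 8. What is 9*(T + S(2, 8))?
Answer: 765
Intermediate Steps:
S(R, h) = -3 + h*(R + R*h/2) (S(R, h) = -3 + ((((R + 0)/(R + R))*R)*h + R)*h = -3 + (((R/((2*R)))*R)*h + R)*h = -3 + (((R*(1/(2*R)))*R)*h + R)*h = -3 + ((R/2)*h + R)*h = -3 + (R*h/2 + R)*h = -3 + (R + R*h/2)*h = -3 + h*(R + R*h/2))
9*(T + S(2, 8)) = 9*(8 + (-3 + 2*8 + (1/2)*2*8**2)) = 9*(8 + (-3 + 16 + (1/2)*2*64)) = 9*(8 + (-3 + 16 + 64)) = 9*(8 + 77) = 9*85 = 765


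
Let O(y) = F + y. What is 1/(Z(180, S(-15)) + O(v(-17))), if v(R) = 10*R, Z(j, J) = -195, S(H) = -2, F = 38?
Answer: -1/327 ≈ -0.0030581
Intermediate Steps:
O(y) = 38 + y
1/(Z(180, S(-15)) + O(v(-17))) = 1/(-195 + (38 + 10*(-17))) = 1/(-195 + (38 - 170)) = 1/(-195 - 132) = 1/(-327) = -1/327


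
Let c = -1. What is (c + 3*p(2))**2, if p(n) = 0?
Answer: 1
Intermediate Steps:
(c + 3*p(2))**2 = (-1 + 3*0)**2 = (-1 + 0)**2 = (-1)**2 = 1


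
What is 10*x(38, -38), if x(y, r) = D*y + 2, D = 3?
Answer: 1160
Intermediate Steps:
x(y, r) = 2 + 3*y (x(y, r) = 3*y + 2 = 2 + 3*y)
10*x(38, -38) = 10*(2 + 3*38) = 10*(2 + 114) = 10*116 = 1160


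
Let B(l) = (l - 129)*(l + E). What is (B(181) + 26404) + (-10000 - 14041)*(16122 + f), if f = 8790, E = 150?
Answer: -598865776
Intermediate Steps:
B(l) = (-129 + l)*(150 + l) (B(l) = (l - 129)*(l + 150) = (-129 + l)*(150 + l))
(B(181) + 26404) + (-10000 - 14041)*(16122 + f) = ((-19350 + 181**2 + 21*181) + 26404) + (-10000 - 14041)*(16122 + 8790) = ((-19350 + 32761 + 3801) + 26404) - 24041*24912 = (17212 + 26404) - 598909392 = 43616 - 598909392 = -598865776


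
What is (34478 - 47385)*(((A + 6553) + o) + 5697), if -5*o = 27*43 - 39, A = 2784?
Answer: -955737536/5 ≈ -1.9115e+8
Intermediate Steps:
o = -1122/5 (o = -(27*43 - 39)/5 = -(1161 - 39)/5 = -⅕*1122 = -1122/5 ≈ -224.40)
(34478 - 47385)*(((A + 6553) + o) + 5697) = (34478 - 47385)*(((2784 + 6553) - 1122/5) + 5697) = -12907*((9337 - 1122/5) + 5697) = -12907*(45563/5 + 5697) = -12907*74048/5 = -955737536/5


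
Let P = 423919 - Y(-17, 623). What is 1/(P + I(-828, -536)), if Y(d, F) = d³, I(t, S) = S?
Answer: 1/428296 ≈ 2.3348e-6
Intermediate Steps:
P = 428832 (P = 423919 - 1*(-17)³ = 423919 - 1*(-4913) = 423919 + 4913 = 428832)
1/(P + I(-828, -536)) = 1/(428832 - 536) = 1/428296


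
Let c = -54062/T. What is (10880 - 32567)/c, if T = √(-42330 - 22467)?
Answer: 21687*I*√64797/54062 ≈ 102.11*I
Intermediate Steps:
T = I*√64797 (T = √(-64797) = I*√64797 ≈ 254.55*I)
c = 54062*I*√64797/64797 (c = -54062*(-I*√64797/64797) = -(-54062)*I*√64797/64797 = 54062*I*√64797/64797 ≈ 212.38*I)
(10880 - 32567)/c = (10880 - 32567)/((54062*I*√64797/64797)) = -(-21687)*I*√64797/54062 = 21687*I*√64797/54062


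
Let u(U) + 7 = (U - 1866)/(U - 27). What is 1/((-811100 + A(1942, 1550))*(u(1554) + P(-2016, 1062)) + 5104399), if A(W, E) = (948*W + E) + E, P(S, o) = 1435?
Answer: 509/753340451059 ≈ 6.7566e-10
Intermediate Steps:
u(U) = -7 + (-1866 + U)/(-27 + U) (u(U) = -7 + (U - 1866)/(U - 27) = -7 + (-1866 + U)/(-27 + U))
A(W, E) = 2*E + 948*W (A(W, E) = (E + 948*W) + E = 2*E + 948*W)
1/((-811100 + A(1942, 1550))*(u(1554) + P(-2016, 1062)) + 5104399) = 1/((-811100 + (2*1550 + 948*1942))*(3*(-559 - 2*1554)/(-27 + 1554) + 1435) + 5104399) = 1/((-811100 + (3100 + 1841016))*(3*(-559 - 3108)/1527 + 1435) + 5104399) = 1/((-811100 + 1844116)*(3*(1/1527)*(-3667) + 1435) + 5104399) = 1/(1033016*(-3667/509 + 1435) + 5104399) = 1/(1033016*(726748/509) + 5104399) = 1/(750742311968/509 + 5104399) = 1/(753340451059/509) = 509/753340451059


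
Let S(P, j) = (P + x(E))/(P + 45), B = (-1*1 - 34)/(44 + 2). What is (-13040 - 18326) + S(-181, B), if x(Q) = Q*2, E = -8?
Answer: -4265579/136 ≈ -31365.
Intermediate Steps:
x(Q) = 2*Q
B = -35/46 (B = (-1 - 34)/46 = -35*1/46 = -35/46 ≈ -0.76087)
S(P, j) = (-16 + P)/(45 + P) (S(P, j) = (P + 2*(-8))/(P + 45) = (P - 16)/(45 + P) = (-16 + P)/(45 + P))
(-13040 - 18326) + S(-181, B) = (-13040 - 18326) + (-16 - 181)/(45 - 181) = -31366 - 197/(-136) = -31366 - 1/136*(-197) = -31366 + 197/136 = -4265579/136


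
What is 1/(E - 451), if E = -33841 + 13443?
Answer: -1/20849 ≈ -4.7964e-5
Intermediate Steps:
E = -20398
1/(E - 451) = 1/(-20398 - 451) = 1/(-20849) = -1/20849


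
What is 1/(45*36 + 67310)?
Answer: 1/68930 ≈ 1.4507e-5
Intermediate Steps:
1/(45*36 + 67310) = 1/(1620 + 67310) = 1/68930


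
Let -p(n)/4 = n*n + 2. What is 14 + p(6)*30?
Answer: -4546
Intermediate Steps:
p(n) = -8 - 4*n**2 (p(n) = -4*(n*n + 2) = -4*(n**2 + 2) = -4*(2 + n**2) = -8 - 4*n**2)
14 + p(6)*30 = 14 + (-8 - 4*6**2)*30 = 14 + (-8 - 4*36)*30 = 14 + (-8 - 144)*30 = 14 - 152*30 = 14 - 4560 = -4546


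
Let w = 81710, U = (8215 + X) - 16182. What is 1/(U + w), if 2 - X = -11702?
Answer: 1/85447 ≈ 1.1703e-5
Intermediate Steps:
X = 11704 (X = 2 - 1*(-11702) = 2 + 11702 = 11704)
U = 3737 (U = (8215 + 11704) - 16182 = 19919 - 16182 = 3737)
1/(U + w) = 1/(3737 + 81710) = 1/85447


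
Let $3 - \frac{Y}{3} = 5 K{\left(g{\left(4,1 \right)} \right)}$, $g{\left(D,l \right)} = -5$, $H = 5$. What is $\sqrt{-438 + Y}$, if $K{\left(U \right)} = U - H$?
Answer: $3 i \sqrt{31} \approx 16.703 i$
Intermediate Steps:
$K{\left(U \right)} = -5 + U$ ($K{\left(U \right)} = U - 5 = -5 + U$)
$Y = 159$ ($Y = 9 - 3 \cdot 5 \left(-5 - 5\right) = 9 - 3 \cdot 5 \left(-10\right) = 9 - -150 = 9 + 150 = 159$)
$\sqrt{-438 + Y} = \sqrt{-438 + 159} = \sqrt{-279} = 3 i \sqrt{31}$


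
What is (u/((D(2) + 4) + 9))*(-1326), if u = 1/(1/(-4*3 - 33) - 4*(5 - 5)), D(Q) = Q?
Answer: 3978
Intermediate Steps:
u = -45 (u = 1/(1/(-12 - 33) - 4*0) = 1/(1/(-45) + 0) = 1/(-1/45 + 0) = 1/(-1/45) = -45)
(u/((D(2) + 4) + 9))*(-1326) = -45/((2 + 4) + 9)*(-1326) = -45/(6 + 9)*(-1326) = -45/15*(-1326) = -45*1/15*(-1326) = -3*(-1326) = 3978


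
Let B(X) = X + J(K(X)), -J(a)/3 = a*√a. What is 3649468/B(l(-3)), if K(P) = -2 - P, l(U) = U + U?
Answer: -1824734/15 ≈ -1.2165e+5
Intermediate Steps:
l(U) = 2*U
J(a) = -3*a^(3/2) (J(a) = -3*a*√a = -3*a^(3/2))
B(X) = X - 3*(-2 - X)^(3/2)
3649468/B(l(-3)) = 3649468/(2*(-3) - 3*(-2 - 2*(-3))^(3/2)) = 3649468/(-6 - 3*(-2 - 1*(-6))^(3/2)) = 3649468/(-6 - 3*(-2 + 6)^(3/2)) = 3649468/(-6 - 3*4^(3/2)) = 3649468/(-6 - 3*8) = 3649468/(-6 - 24) = 3649468/(-30) = 3649468*(-1/30) = -1824734/15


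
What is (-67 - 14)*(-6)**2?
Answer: -2916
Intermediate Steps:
(-67 - 14)*(-6)**2 = -81*36 = -2916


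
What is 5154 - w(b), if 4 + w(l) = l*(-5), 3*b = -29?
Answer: 15329/3 ≈ 5109.7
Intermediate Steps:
b = -29/3 (b = (⅓)*(-29) = -29/3 ≈ -9.6667)
w(l) = -4 - 5*l (w(l) = -4 + l*(-5) = -4 - 5*l)
5154 - w(b) = 5154 - (-4 - 5*(-29/3)) = 5154 - (-4 + 145/3) = 5154 - 1*133/3 = 5154 - 133/3 = 15329/3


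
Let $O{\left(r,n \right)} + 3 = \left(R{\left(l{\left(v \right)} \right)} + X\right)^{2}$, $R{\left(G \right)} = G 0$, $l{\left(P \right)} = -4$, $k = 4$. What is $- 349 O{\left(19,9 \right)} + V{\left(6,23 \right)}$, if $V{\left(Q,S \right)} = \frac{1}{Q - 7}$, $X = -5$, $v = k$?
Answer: $-7679$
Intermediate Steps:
$v = 4$
$R{\left(G \right)} = 0$
$V{\left(Q,S \right)} = \frac{1}{-7 + Q}$
$O{\left(r,n \right)} = 22$ ($O{\left(r,n \right)} = -3 + \left(0 - 5\right)^{2} = -3 + \left(-5\right)^{2} = -3 + 25 = 22$)
$- 349 O{\left(19,9 \right)} + V{\left(6,23 \right)} = \left(-349\right) 22 + \frac{1}{-7 + 6} = -7678 + \frac{1}{-1} = -7678 - 1 = -7679$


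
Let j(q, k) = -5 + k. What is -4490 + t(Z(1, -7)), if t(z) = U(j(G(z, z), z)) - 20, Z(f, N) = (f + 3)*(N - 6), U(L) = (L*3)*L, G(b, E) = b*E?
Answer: 5237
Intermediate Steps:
G(b, E) = E*b
U(L) = 3*L² (U(L) = (3*L)*L = 3*L²)
Z(f, N) = (-6 + N)*(3 + f) (Z(f, N) = (3 + f)*(-6 + N) = (-6 + N)*(3 + f))
t(z) = -20 + 3*(-5 + z)² (t(z) = 3*(-5 + z)² - 20 = -20 + 3*(-5 + z)²)
-4490 + t(Z(1, -7)) = -4490 + (-20 + 3*(-5 + (-18 - 6*1 + 3*(-7) - 7*1))²) = -4490 + (-20 + 3*(-5 + (-18 - 6 - 21 - 7))²) = -4490 + (-20 + 3*(-5 - 52)²) = -4490 + (-20 + 3*(-57)²) = -4490 + (-20 + 3*3249) = -4490 + (-20 + 9747) = -4490 + 9727 = 5237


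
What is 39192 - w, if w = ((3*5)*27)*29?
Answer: 27447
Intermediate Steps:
w = 11745 (w = (15*27)*29 = 405*29 = 11745)
39192 - w = 39192 - 1*11745 = 39192 - 11745 = 27447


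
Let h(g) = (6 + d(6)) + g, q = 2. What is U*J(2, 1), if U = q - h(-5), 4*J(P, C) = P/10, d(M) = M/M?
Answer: 0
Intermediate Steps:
d(M) = 1
h(g) = 7 + g (h(g) = (6 + 1) + g = 7 + g)
J(P, C) = P/40 (J(P, C) = (P/10)/4 = P/40)
U = 0 (U = 2 - (7 - 5) = 2 - 1*2 = 2 - 2 = 0)
U*J(2, 1) = 0*((1/40)*2) = 0*(1/20) = 0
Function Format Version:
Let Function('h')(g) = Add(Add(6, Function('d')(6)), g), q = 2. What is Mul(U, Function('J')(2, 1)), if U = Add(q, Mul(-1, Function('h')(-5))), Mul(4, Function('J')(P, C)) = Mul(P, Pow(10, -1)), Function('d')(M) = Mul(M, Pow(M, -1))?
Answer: 0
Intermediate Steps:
Function('d')(M) = 1
Function('h')(g) = Add(7, g) (Function('h')(g) = Add(Add(6, 1), g) = Add(7, g))
Function('J')(P, C) = Mul(Rational(1, 40), P) (Function('J')(P, C) = Mul(Rational(1, 4), Mul(P, Pow(10, -1))) = Mul(Rational(1, 4), Mul(P, Rational(1, 10))) = Mul(Rational(1, 4), Mul(Rational(1, 10), P)) = Mul(Rational(1, 40), P))
U = 0 (U = Add(2, Mul(-1, Add(7, -5))) = Add(2, Mul(-1, 2)) = Add(2, -2) = 0)
Mul(U, Function('J')(2, 1)) = Mul(0, Mul(Rational(1, 40), 2)) = Mul(0, Rational(1, 20)) = 0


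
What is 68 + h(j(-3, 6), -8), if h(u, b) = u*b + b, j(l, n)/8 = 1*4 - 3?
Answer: -4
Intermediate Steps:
j(l, n) = 8 (j(l, n) = 8*(1*4 - 3) = 8*(4 - 3) = 8*1 = 8)
h(u, b) = b + b*u (h(u, b) = b*u + b = b + b*u)
68 + h(j(-3, 6), -8) = 68 - 8*(1 + 8) = 68 - 8*9 = 68 - 72 = -4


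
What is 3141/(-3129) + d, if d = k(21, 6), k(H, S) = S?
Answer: 5211/1043 ≈ 4.9962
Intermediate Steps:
d = 6
3141/(-3129) + d = 3141/(-3129) + 6 = 3141*(-1/3129) + 6 = -1047/1043 + 6 = 5211/1043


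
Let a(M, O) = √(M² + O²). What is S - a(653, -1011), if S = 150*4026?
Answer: 603900 - √1448530 ≈ 6.0270e+5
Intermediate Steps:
S = 603900
S - a(653, -1011) = 603900 - √(653² + (-1011)²) = 603900 - √(426409 + 1022121) = 603900 - √1448530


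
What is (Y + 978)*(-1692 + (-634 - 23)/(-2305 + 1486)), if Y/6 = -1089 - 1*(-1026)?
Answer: -92339400/91 ≈ -1.0147e+6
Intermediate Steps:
Y = -378 (Y = 6*(-1089 - 1*(-1026)) = 6*(-1089 + 1026) = 6*(-63) = -378)
(Y + 978)*(-1692 + (-634 - 23)/(-2305 + 1486)) = (-378 + 978)*(-1692 + (-634 - 23)/(-2305 + 1486)) = 600*(-1692 - 657/(-819)) = 600*(-1692 - 657*(-1/819)) = 600*(-1692 + 73/91) = 600*(-153899/91) = -92339400/91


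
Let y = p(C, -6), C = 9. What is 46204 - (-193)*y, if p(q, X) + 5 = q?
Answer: 46976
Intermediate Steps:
p(q, X) = -5 + q
y = 4 (y = -5 + 9 = 4)
46204 - (-193)*y = 46204 - (-193)*4 = 46204 - 1*(-772) = 46204 + 772 = 46976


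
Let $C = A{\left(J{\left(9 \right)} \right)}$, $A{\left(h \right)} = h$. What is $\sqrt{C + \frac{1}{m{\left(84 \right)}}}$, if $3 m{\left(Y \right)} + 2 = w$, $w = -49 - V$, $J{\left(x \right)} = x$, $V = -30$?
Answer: $\frac{\sqrt{434}}{7} \approx 2.9761$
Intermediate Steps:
$C = 9$
$w = -19$ ($w = -49 - -30 = -49 + 30 = -19$)
$m{\left(Y \right)} = -7$ ($m{\left(Y \right)} = - \frac{2}{3} + \frac{1}{3} \left(-19\right) = - \frac{2}{3} - \frac{19}{3} = -7$)
$\sqrt{C + \frac{1}{m{\left(84 \right)}}} = \sqrt{9 + \frac{1}{-7}} = \sqrt{9 - \frac{1}{7}} = \sqrt{\frac{62}{7}} = \frac{\sqrt{434}}{7}$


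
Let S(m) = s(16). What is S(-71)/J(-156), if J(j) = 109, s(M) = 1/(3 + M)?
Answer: 1/2071 ≈ 0.00048286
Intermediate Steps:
S(m) = 1/19 (S(m) = 1/(3 + 16) = 1/19)
S(-71)/J(-156) = (1/19)/109 = (1/19)*(1/109) = 1/2071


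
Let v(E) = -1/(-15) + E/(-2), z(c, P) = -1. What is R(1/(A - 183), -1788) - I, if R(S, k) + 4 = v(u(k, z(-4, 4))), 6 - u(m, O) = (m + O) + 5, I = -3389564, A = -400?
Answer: 50829976/15 ≈ 3.3887e+6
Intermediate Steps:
u(m, O) = 1 - O - m (u(m, O) = 6 - ((m + O) + 5) = 6 - ((O + m) + 5) = 6 - (5 + O + m) = 6 + (-5 - O - m) = 1 - O - m)
v(E) = 1/15 - E/2 (v(E) = -1*(-1/15) + E*(-1/2) = 1/15 - E/2)
R(S, k) = -74/15 + k/2 (R(S, k) = -4 + (1/15 - (1 - 1*(-1) - k)/2) = -4 + (1/15 - (1 + 1 - k)/2) = -4 + (1/15 - (2 - k)/2) = -4 + (1/15 + (-1 + k/2)) = -4 + (-14/15 + k/2) = -74/15 + k/2)
R(1/(A - 183), -1788) - I = (-74/15 + (1/2)*(-1788)) - 1*(-3389564) = (-74/15 - 894) + 3389564 = -13484/15 + 3389564 = 50829976/15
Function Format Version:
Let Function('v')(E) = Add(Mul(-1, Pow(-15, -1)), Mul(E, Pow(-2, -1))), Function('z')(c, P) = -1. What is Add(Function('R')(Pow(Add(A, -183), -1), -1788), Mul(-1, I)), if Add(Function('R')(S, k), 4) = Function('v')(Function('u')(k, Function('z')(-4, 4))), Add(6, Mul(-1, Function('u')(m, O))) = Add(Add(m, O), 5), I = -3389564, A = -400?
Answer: Rational(50829976, 15) ≈ 3.3887e+6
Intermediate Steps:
Function('u')(m, O) = Add(1, Mul(-1, O), Mul(-1, m)) (Function('u')(m, O) = Add(6, Mul(-1, Add(Add(m, O), 5))) = Add(6, Mul(-1, Add(Add(O, m), 5))) = Add(6, Mul(-1, Add(5, O, m))) = Add(6, Add(-5, Mul(-1, O), Mul(-1, m))) = Add(1, Mul(-1, O), Mul(-1, m)))
Function('v')(E) = Add(Rational(1, 15), Mul(Rational(-1, 2), E)) (Function('v')(E) = Add(Mul(-1, Rational(-1, 15)), Mul(E, Rational(-1, 2))) = Add(Rational(1, 15), Mul(Rational(-1, 2), E)))
Function('R')(S, k) = Add(Rational(-74, 15), Mul(Rational(1, 2), k)) (Function('R')(S, k) = Add(-4, Add(Rational(1, 15), Mul(Rational(-1, 2), Add(1, Mul(-1, -1), Mul(-1, k))))) = Add(-4, Add(Rational(1, 15), Mul(Rational(-1, 2), Add(1, 1, Mul(-1, k))))) = Add(-4, Add(Rational(1, 15), Mul(Rational(-1, 2), Add(2, Mul(-1, k))))) = Add(-4, Add(Rational(1, 15), Add(-1, Mul(Rational(1, 2), k)))) = Add(-4, Add(Rational(-14, 15), Mul(Rational(1, 2), k))) = Add(Rational(-74, 15), Mul(Rational(1, 2), k)))
Add(Function('R')(Pow(Add(A, -183), -1), -1788), Mul(-1, I)) = Add(Add(Rational(-74, 15), Mul(Rational(1, 2), -1788)), Mul(-1, -3389564)) = Add(Add(Rational(-74, 15), -894), 3389564) = Add(Rational(-13484, 15), 3389564) = Rational(50829976, 15)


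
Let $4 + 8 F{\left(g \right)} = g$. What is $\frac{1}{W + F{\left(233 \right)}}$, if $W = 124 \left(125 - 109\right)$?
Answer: $\frac{8}{16101} \approx 0.00049686$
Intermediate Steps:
$F{\left(g \right)} = - \frac{1}{2} + \frac{g}{8}$
$W = 1984$ ($W = 124 \cdot 16 = 1984$)
$\frac{1}{W + F{\left(233 \right)}} = \frac{1}{1984 + \left(- \frac{1}{2} + \frac{1}{8} \cdot 233\right)} = \frac{1}{1984 + \left(- \frac{1}{2} + \frac{233}{8}\right)} = \frac{1}{1984 + \frac{229}{8}} = \frac{1}{\frac{16101}{8}} = \frac{8}{16101}$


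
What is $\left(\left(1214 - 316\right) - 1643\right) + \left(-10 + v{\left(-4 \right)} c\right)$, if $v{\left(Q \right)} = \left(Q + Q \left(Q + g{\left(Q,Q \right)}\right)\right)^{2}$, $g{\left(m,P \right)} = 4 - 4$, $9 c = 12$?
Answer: $-563$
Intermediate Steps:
$c = \frac{4}{3}$ ($c = \frac{1}{9} \cdot 12 = \frac{4}{3} \approx 1.3333$)
$g{\left(m,P \right)} = 0$ ($g{\left(m,P \right)} = 4 - 4 = 0$)
$v{\left(Q \right)} = \left(Q + Q^{2}\right)^{2}$ ($v{\left(Q \right)} = \left(Q + Q \left(Q + 0\right)\right)^{2} = \left(Q + Q Q\right)^{2} = \left(Q + Q^{2}\right)^{2}$)
$\left(\left(1214 - 316\right) - 1643\right) + \left(-10 + v{\left(-4 \right)} c\right) = \left(\left(1214 - 316\right) - 1643\right) - \left(10 - \left(-4\right)^{2} \left(1 - 4\right)^{2} \cdot \frac{4}{3}\right) = \left(\left(1214 - 316\right) - 1643\right) - \left(10 - 16 \left(-3\right)^{2} \cdot \frac{4}{3}\right) = \left(898 - 1643\right) - \left(10 - 16 \cdot 9 \cdot \frac{4}{3}\right) = -745 + \left(-10 + 144 \cdot \frac{4}{3}\right) = -745 + \left(-10 + 192\right) = -745 + 182 = -563$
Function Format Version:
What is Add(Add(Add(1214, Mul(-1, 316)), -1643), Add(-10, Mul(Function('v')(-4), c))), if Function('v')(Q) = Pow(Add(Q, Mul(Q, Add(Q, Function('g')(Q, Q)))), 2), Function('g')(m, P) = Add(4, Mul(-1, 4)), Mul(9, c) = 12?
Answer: -563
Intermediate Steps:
c = Rational(4, 3) (c = Mul(Rational(1, 9), 12) = Rational(4, 3) ≈ 1.3333)
Function('g')(m, P) = 0 (Function('g')(m, P) = Add(4, -4) = 0)
Function('v')(Q) = Pow(Add(Q, Pow(Q, 2)), 2) (Function('v')(Q) = Pow(Add(Q, Mul(Q, Add(Q, 0))), 2) = Pow(Add(Q, Mul(Q, Q)), 2) = Pow(Add(Q, Pow(Q, 2)), 2))
Add(Add(Add(1214, Mul(-1, 316)), -1643), Add(-10, Mul(Function('v')(-4), c))) = Add(Add(Add(1214, Mul(-1, 316)), -1643), Add(-10, Mul(Mul(Pow(-4, 2), Pow(Add(1, -4), 2)), Rational(4, 3)))) = Add(Add(Add(1214, -316), -1643), Add(-10, Mul(Mul(16, Pow(-3, 2)), Rational(4, 3)))) = Add(Add(898, -1643), Add(-10, Mul(Mul(16, 9), Rational(4, 3)))) = Add(-745, Add(-10, Mul(144, Rational(4, 3)))) = Add(-745, Add(-10, 192)) = Add(-745, 182) = -563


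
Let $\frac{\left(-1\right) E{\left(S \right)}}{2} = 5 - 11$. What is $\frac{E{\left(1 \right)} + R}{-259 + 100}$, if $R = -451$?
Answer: $\frac{439}{159} \approx 2.761$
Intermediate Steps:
$E{\left(S \right)} = 12$ ($E{\left(S \right)} = - 2 \left(5 - 11\right) = \left(-2\right) \left(-6\right) = 12$)
$\frac{E{\left(1 \right)} + R}{-259 + 100} = \frac{12 - 451}{-259 + 100} = - \frac{439}{-159} = \left(-439\right) \left(- \frac{1}{159}\right) = \frac{439}{159}$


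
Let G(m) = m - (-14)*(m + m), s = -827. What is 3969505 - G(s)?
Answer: 3993488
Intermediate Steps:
G(m) = 29*m (G(m) = m - (-14)*2*m = m - (-28)*m = m + 28*m = 29*m)
3969505 - G(s) = 3969505 - 29*(-827) = 3969505 - 1*(-23983) = 3969505 + 23983 = 3993488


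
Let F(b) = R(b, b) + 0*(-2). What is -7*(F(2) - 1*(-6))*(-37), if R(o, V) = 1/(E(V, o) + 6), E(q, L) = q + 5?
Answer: 20461/13 ≈ 1573.9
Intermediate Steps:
E(q, L) = 5 + q
R(o, V) = 1/(11 + V) (R(o, V) = 1/((5 + V) + 6) = 1/(11 + V))
F(b) = 1/(11 + b) (F(b) = 1/(11 + b) + 0*(-2) = 1/(11 + b) + 0 = 1/(11 + b))
-7*(F(2) - 1*(-6))*(-37) = -7*(1/(11 + 2) - 1*(-6))*(-37) = -7*(1/13 + 6)*(-37) = -7*79/13*(-37) = -553/13*(-37) = 20461/13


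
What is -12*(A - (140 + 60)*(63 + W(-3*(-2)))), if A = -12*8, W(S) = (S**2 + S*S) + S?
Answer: 339552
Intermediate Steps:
W(S) = S + 2*S**2 (W(S) = (S**2 + S**2) + S = 2*S**2 + S = S + 2*S**2)
A = -96
-12*(A - (140 + 60)*(63 + W(-3*(-2)))) = -12*(-96 - (140 + 60)*(63 + (-3*(-2))*(1 + 2*(-3*(-2))))) = -12*(-96 - 200*(63 + 6*(1 + 2*6))) = -12*(-96 - 200*(63 + 6*(1 + 12))) = -12*(-96 - 200*(63 + 6*13)) = -12*(-96 - 200*(63 + 78)) = -12*(-96 - 200*141) = -12*(-96 - 1*28200) = -12*(-96 - 28200) = -12*(-28296) = 339552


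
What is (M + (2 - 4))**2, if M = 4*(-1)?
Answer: 36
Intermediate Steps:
M = -4
(M + (2 - 4))**2 = (-4 + (2 - 4))**2 = (-4 - 2)**2 = (-6)**2 = 36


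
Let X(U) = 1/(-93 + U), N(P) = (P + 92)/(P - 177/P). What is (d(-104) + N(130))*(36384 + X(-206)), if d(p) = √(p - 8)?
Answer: 24150969300/384629 + 43515260*I*√7/299 ≈ 62790.0 + 3.8505e+5*I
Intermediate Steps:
N(P) = (92 + P)/(P - 177/P)
d(p) = √(-8 + p)
(d(-104) + N(130))*(36384 + X(-206)) = (√(-8 - 104) + 130*(92 + 130)/(-177 + 130²))*(36384 + 1/(-93 - 206)) = (√(-112) + 130*222/(-177 + 16900))*(36384 + 1/(-299)) = (4*I*√7 + 130*222/16723)*(36384 - 1/299) = (4*I*√7 + 130*(1/16723)*222)*(10878815/299) = (4*I*√7 + 28860/16723)*(10878815/299) = (28860/16723 + 4*I*√7)*(10878815/299) = 24150969300/384629 + 43515260*I*√7/299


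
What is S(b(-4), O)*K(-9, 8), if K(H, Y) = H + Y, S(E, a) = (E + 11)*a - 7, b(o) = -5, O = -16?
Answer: 103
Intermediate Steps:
S(E, a) = -7 + a*(11 + E) (S(E, a) = (11 + E)*a - 7 = a*(11 + E) - 7 = -7 + a*(11 + E))
S(b(-4), O)*K(-9, 8) = (-7 + 11*(-16) - 5*(-16))*(-9 + 8) = (-7 - 176 + 80)*(-1) = -103*(-1) = 103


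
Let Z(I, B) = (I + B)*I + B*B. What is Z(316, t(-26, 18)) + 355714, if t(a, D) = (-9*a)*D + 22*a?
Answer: 14855410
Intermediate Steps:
t(a, D) = 22*a - 9*D*a (t(a, D) = -9*D*a + 22*a = 22*a - 9*D*a)
Z(I, B) = B² + I*(B + I) (Z(I, B) = (B + I)*I + B² = I*(B + I) + B² = B² + I*(B + I))
Z(316, t(-26, 18)) + 355714 = ((-26*(22 - 9*18))² + 316² - 26*(22 - 9*18)*316) + 355714 = ((-26*(22 - 162))² + 99856 - 26*(22 - 162)*316) + 355714 = ((-26*(-140))² + 99856 - 26*(-140)*316) + 355714 = (3640² + 99856 + 3640*316) + 355714 = (13249600 + 99856 + 1150240) + 355714 = 14499696 + 355714 = 14855410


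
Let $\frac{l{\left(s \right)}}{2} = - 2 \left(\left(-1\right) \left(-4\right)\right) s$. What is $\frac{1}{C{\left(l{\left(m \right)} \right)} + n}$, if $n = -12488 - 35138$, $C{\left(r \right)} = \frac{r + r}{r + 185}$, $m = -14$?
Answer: $- \frac{409}{19478586} \approx -2.0997 \cdot 10^{-5}$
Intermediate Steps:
$l{\left(s \right)} = - 16 s$ ($l{\left(s \right)} = 2 - 2 \left(\left(-1\right) \left(-4\right)\right) s = 2 \left(-2\right) 4 s = 2 \left(- 8 s\right) = - 16 s$)
$C{\left(r \right)} = \frac{2 r}{185 + r}$
$n = -47626$
$\frac{1}{C{\left(l{\left(m \right)} \right)} + n} = \frac{1}{\frac{2 \left(\left(-16\right) \left(-14\right)\right)}{185 - -224} - 47626} = \frac{1}{2 \cdot 224 \frac{1}{185 + 224} - 47626} = \frac{1}{2 \cdot 224 \cdot \frac{1}{409} - 47626} = \frac{1}{\frac{448}{409} - 47626} = \frac{1}{- \frac{19478586}{409}} = - \frac{409}{19478586}$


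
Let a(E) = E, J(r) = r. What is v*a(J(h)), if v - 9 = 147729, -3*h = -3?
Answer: 147738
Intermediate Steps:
h = 1 (h = -⅓*(-3) = 1)
v = 147738 (v = 9 + 147729 = 147738)
v*a(J(h)) = 147738*1 = 147738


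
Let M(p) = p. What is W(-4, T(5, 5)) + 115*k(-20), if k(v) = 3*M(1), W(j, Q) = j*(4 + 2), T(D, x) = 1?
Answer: 321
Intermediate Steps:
W(j, Q) = 6*j (W(j, Q) = j*6 = 6*j)
k(v) = 3 (k(v) = 3*1 = 3)
W(-4, T(5, 5)) + 115*k(-20) = 6*(-4) + 115*3 = -24 + 345 = 321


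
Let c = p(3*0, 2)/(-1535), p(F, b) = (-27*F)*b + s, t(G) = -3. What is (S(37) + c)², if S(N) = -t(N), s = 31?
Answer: 20921476/2356225 ≈ 8.8792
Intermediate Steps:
S(N) = 3 (S(N) = -1*(-3) = 3)
p(F, b) = 31 - 27*F*b (p(F, b) = (-27*F)*b + 31 = -27*F*b + 31 = 31 - 27*F*b)
c = -31/1535 (c = (31 - 27*3*0*2)/(-1535) = (31 - 27*0*2)*(-1/1535) = (31 + 0)*(-1/1535) = 31*(-1/1535) = -31/1535 ≈ -0.020195)
(S(37) + c)² = (3 - 31/1535)² = (4574/1535)² = 20921476/2356225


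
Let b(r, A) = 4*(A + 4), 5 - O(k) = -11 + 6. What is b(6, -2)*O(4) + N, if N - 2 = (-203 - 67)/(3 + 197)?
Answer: 1613/20 ≈ 80.650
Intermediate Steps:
N = 13/20 (N = 2 + (-203 - 67)/(3 + 197) = 2 - 270/200 = 2 - 270*1/200 = 2 - 27/20 = 13/20 ≈ 0.65000)
O(k) = 10 (O(k) = 5 - (-11 + 6) = 5 - 1*(-5) = 5 + 5 = 10)
b(r, A) = 16 + 4*A (b(r, A) = 4*(4 + A) = 16 + 4*A)
b(6, -2)*O(4) + N = (16 + 4*(-2))*10 + 13/20 = (16 - 8)*10 + 13/20 = 8*10 + 13/20 = 80 + 13/20 = 1613/20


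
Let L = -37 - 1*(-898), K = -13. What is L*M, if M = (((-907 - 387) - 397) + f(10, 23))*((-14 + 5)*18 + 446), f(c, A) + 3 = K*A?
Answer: -487336332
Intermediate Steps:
L = 861 (L = -37 + 898 = 861)
f(c, A) = -3 - 13*A
M = -566012 (M = (((-907 - 387) - 397) + (-3 - 13*23))*((-14 + 5)*18 + 446) = ((-1294 - 397) + (-3 - 299))*(-9*18 + 446) = (-1691 - 302)*(-162 + 446) = -1993*284 = -566012)
L*M = 861*(-566012) = -487336332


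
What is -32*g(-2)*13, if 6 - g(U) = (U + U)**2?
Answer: 4160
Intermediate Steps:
g(U) = 6 - 4*U**2 (g(U) = 6 - (U + U)**2 = 6 - (2*U)**2 = 6 - 4*U**2)
-32*g(-2)*13 = -32*(6 - 4*(-2)**2)*13 = -32*(6 - 4*4)*13 = -32*(6 - 16)*13 = -32*(-10)*13 = 320*13 = 4160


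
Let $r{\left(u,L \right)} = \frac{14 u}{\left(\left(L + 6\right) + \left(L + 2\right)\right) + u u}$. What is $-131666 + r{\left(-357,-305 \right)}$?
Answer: $- \frac{2385920300}{18121} \approx -1.3167 \cdot 10^{5}$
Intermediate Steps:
$r{\left(u,L \right)} = \frac{14 u}{8 + u^{2} + 2 L}$ ($r{\left(u,L \right)} = \frac{14 u}{\left(\left(6 + L\right) + \left(2 + L\right)\right) + u^{2}} = \frac{14 u}{\left(8 + 2 L\right) + u^{2}} = \frac{14 u}{8 + u^{2} + 2 L}$)
$-131666 + r{\left(-357,-305 \right)} = -131666 + 14 \left(-357\right) \frac{1}{8 + \left(-357\right)^{2} + 2 \left(-305\right)} = -131666 + 14 \left(-357\right) \frac{1}{8 + 127449 - 610} = -131666 + 14 \left(-357\right) \frac{1}{126847} = -131666 - \frac{714}{18121} = - \frac{2385920300}{18121}$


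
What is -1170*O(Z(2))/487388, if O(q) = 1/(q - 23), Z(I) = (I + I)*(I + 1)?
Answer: 585/2680634 ≈ 0.00021823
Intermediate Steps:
Z(I) = 2*I*(1 + I) (Z(I) = (2*I)*(1 + I) = 2*I*(1 + I))
O(q) = 1/(-23 + q)
-1170*O(Z(2))/487388 = -1170/(-23 + 2*2*(1 + 2))/487388 = -1170/(-23 + 2*2*3)*(1/487388) = -1170/(-23 + 12)*(1/487388) = -1170/(-11)*(1/487388) = -1170*(-1/11)*(1/487388) = (1170/11)*(1/487388) = 585/2680634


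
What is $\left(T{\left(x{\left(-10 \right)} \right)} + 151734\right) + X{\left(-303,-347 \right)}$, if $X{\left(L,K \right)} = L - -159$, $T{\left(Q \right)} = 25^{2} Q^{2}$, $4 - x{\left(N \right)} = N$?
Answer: $274090$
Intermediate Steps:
$x{\left(N \right)} = 4 - N$
$T{\left(Q \right)} = 625 Q^{2}$
$X{\left(L,K \right)} = 159 + L$ ($X{\left(L,K \right)} = L + 159 = 159 + L$)
$\left(T{\left(x{\left(-10 \right)} \right)} + 151734\right) + X{\left(-303,-347 \right)} = \left(625 \left(4 - -10\right)^{2} + 151734\right) + \left(159 - 303\right) = \left(625 \left(4 + 10\right)^{2} + 151734\right) - 144 = \left(625 \cdot 14^{2} + 151734\right) - 144 = \left(625 \cdot 196 + 151734\right) - 144 = \left(122500 + 151734\right) - 144 = 274234 - 144 = 274090$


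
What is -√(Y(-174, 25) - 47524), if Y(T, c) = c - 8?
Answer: -I*√47507 ≈ -217.96*I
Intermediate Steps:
Y(T, c) = -8 + c
-√(Y(-174, 25) - 47524) = -√((-8 + 25) - 47524) = -√(17 - 47524) = -√(-47507) = -I*√47507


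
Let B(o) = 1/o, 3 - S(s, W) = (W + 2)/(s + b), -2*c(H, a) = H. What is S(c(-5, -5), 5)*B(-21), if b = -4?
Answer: -23/63 ≈ -0.36508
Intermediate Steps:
c(H, a) = -H/2
S(s, W) = 3 - (2 + W)/(-4 + s) (S(s, W) = 3 - (W + 2)/(s - 4) = 3 - (2 + W)/(-4 + s))
S(c(-5, -5), 5)*B(-21) = ((-14 - 1*5 + 3*(-½*(-5)))/(-4 - ½*(-5)))/(-21) = ((-14 - 5 + 3*(5/2))/(-4 + 5/2))*(-1/21) = ((-14 - 5 + 15/2)/(-3/2))*(-1/21) = -⅔*(-23/2)*(-1/21) = (23/3)*(-1/21) = -23/63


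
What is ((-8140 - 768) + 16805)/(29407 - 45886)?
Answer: -7897/16479 ≈ -0.47922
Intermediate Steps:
((-8140 - 768) + 16805)/(29407 - 45886) = (-8908 + 16805)/(-16479) = 7897*(-1/16479) = -7897/16479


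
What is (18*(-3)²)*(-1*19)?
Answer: -3078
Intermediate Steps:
(18*(-3)²)*(-1*19) = (18*9)*(-19) = 162*(-19) = -3078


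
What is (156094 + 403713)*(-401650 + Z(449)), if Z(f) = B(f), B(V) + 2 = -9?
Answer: -224852639427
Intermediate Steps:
B(V) = -11 (B(V) = -2 - 9 = -11)
Z(f) = -11
(156094 + 403713)*(-401650 + Z(449)) = (156094 + 403713)*(-401650 - 11) = 559807*(-401661) = -224852639427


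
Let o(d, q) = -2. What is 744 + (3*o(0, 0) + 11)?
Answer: 749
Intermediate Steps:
744 + (3*o(0, 0) + 11) = 744 + (3*(-2) + 11) = 744 + (-6 + 11) = 744 + 5 = 749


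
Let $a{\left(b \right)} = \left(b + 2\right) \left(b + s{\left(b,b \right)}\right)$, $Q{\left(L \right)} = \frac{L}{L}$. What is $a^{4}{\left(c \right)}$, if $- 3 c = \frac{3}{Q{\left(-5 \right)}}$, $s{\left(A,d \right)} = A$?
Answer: $16$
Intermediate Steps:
$Q{\left(L \right)} = 1$
$c = -1$ ($c = - \frac{3 \cdot 1^{-1}}{3} = - \frac{3 \cdot 1}{3} = \left(- \frac{1}{3}\right) 3 = -1$)
$a{\left(b \right)} = 2 b \left(2 + b\right)$ ($a{\left(b \right)} = \left(b + 2\right) \left(b + b\right) = \left(2 + b\right) 2 b = 2 b \left(2 + b\right)$)
$a^{4}{\left(c \right)} = \left(2 \left(-1\right) \left(2 - 1\right)\right)^{4} = \left(2 \left(-1\right) 1\right)^{4} = \left(-2\right)^{4} = 16$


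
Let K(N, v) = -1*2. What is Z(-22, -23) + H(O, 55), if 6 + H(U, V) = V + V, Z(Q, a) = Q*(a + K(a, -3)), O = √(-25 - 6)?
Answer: 654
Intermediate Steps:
K(N, v) = -2
O = I*√31 (O = √(-31) = I*√31 ≈ 5.5678*I)
Z(Q, a) = Q*(-2 + a) (Z(Q, a) = Q*(a - 2) = Q*(-2 + a))
H(U, V) = -6 + 2*V (H(U, V) = -6 + (V + V) = -6 + 2*V)
Z(-22, -23) + H(O, 55) = -22*(-2 - 23) + (-6 + 2*55) = -22*(-25) + (-6 + 110) = 550 + 104 = 654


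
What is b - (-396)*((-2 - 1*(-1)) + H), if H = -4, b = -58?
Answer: -2038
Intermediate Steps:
b - (-396)*((-2 - 1*(-1)) + H) = -58 - (-396)*((-2 - 1*(-1)) - 4) = -58 - (-396)*((-2 + 1) - 4) = -58 - (-396)*(-1 - 4) = -58 - (-396)*(-5) = -58 - 66*30 = -58 - 1980 = -2038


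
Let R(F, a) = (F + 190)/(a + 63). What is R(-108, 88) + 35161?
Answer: 5309393/151 ≈ 35162.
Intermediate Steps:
R(F, a) = (190 + F)/(63 + a)
R(-108, 88) + 35161 = (190 - 108)/(63 + 88) + 35161 = 82/151 + 35161 = 5309393/151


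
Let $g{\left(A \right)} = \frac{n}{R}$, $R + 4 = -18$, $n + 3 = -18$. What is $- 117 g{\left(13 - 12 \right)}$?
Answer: $- \frac{2457}{22} \approx -111.68$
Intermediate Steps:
$n = -21$ ($n = -3 - 18 = -21$)
$R = -22$ ($R = -4 - 18 = -22$)
$g{\left(A \right)} = \frac{21}{22}$ ($g{\left(A \right)} = - \frac{21}{-22} = \left(-21\right) \left(- \frac{1}{22}\right) = \frac{21}{22}$)
$- 117 g{\left(13 - 12 \right)} = \left(-117\right) \frac{21}{22} = - \frac{2457}{22}$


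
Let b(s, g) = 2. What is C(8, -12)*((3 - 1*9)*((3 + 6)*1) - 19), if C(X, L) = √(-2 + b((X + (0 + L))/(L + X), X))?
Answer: 0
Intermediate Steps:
C(X, L) = 0 (C(X, L) = √(-2 + 2) = √0 = 0)
C(8, -12)*((3 - 1*9)*((3 + 6)*1) - 19) = 0*((3 - 1*9)*((3 + 6)*1) - 19) = 0*((3 - 9)*(9*1) - 19) = 0*(-6*9 - 19) = 0*(-54 - 19) = 0*(-73) = 0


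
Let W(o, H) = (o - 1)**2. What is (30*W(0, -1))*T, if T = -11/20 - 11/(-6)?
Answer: 77/2 ≈ 38.500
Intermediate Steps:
T = 77/60 (T = -11*1/20 - 11*(-1/6) = -11/20 + 11/6 = 77/60 ≈ 1.2833)
W(o, H) = (-1 + o)**2
(30*W(0, -1))*T = (30*(-1 + 0)**2)*(77/60) = (30*(-1)**2)*(77/60) = (30*1)*(77/60) = 30*(77/60) = 77/2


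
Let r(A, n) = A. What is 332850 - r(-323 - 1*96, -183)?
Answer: 333269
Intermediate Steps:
332850 - r(-323 - 1*96, -183) = 332850 - (-323 - 1*96) = 332850 - (-323 - 96) = 332850 - 1*(-419) = 332850 + 419 = 333269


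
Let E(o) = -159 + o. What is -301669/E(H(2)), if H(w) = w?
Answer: 301669/157 ≈ 1921.5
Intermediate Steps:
-301669/E(H(2)) = -301669/(-159 + 2) = -301669/(-157) = -301669*(-1/157) = 301669/157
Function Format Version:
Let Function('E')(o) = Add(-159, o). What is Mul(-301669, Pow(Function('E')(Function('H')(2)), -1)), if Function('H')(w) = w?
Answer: Rational(301669, 157) ≈ 1921.5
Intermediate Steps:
Mul(-301669, Pow(Function('E')(Function('H')(2)), -1)) = Mul(-301669, Pow(Add(-159, 2), -1)) = Mul(-301669, Pow(-157, -1)) = Mul(-301669, Rational(-1, 157)) = Rational(301669, 157)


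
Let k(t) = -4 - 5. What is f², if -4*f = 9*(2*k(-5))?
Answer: 6561/4 ≈ 1640.3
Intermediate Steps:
k(t) = -9
f = 81/2 (f = -9*2*(-9)/4 = -9*(-18)/4 = -¼*(-162) = 81/2 ≈ 40.500)
f² = (81/2)² = 6561/4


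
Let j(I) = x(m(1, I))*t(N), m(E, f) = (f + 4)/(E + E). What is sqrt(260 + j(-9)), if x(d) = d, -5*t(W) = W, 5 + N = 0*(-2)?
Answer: sqrt(1030)/2 ≈ 16.047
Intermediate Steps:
N = -5 (N = -5 + 0*(-2) = -5 + 0 = -5)
t(W) = -W/5
m(E, f) = (4 + f)/(2*E) (m(E, f) = (4 + f)/((2*E)) = (4 + f)*(1/(2*E)) = (4 + f)/(2*E))
j(I) = 2 + I/2 (j(I) = ((1/2)*(4 + I)/1)*(-1/5*(-5)) = ((1/2)*1*(4 + I))*1 = (2 + I/2)*1 = 2 + I/2)
sqrt(260 + j(-9)) = sqrt(260 + (2 + (1/2)*(-9))) = sqrt(260 + (2 - 9/2)) = sqrt(260 - 5/2) = sqrt(515/2) = sqrt(1030)/2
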